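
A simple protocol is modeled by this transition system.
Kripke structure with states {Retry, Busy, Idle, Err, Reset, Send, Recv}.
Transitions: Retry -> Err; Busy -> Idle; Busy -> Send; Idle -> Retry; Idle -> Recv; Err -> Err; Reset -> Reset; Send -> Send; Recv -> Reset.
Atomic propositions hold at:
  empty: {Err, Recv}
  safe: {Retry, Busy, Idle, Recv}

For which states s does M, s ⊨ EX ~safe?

Sat(~safe) = {Err, Reset, Send}
Sat(EX ~safe) = {s : some successor in {Err, Reset, Send}} = {Retry, Busy, Err, Reset, Send, Recv}

{Retry, Busy, Err, Reset, Send, Recv}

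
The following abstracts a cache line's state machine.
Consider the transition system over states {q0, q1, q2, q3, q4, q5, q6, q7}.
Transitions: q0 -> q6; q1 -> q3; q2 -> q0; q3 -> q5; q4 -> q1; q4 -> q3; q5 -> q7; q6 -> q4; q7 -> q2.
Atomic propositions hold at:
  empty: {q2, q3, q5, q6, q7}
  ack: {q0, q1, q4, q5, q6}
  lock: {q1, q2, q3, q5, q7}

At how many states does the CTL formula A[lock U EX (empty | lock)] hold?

7

Sat(empty | lock) = {q1, q2, q3, q5, q6, q7}
Sat(EX (empty | lock)) = {s : some successor in {q1, q2, q3, q5, q6, q7}} = {q0, q1, q3, q4, q5, q7}
A[lock U EX (empty | lock)]: least fixpoint, start Z0 = Sat(EX (empty | lock)) = {q0, q1, q3, q4, q5, q7}, add states in Sat(lock) with every successor in Z. Z1 = {q0, q1, q2, q3, q4, q5, q7}; fixed.
Sat(A[lock U EX (empty | lock)]) = {q0, q1, q2, q3, q4, q5, q7}
|Sat(A[lock U EX (empty | lock)])| = |{q0, q1, q2, q3, q4, q5, q7}| = 7.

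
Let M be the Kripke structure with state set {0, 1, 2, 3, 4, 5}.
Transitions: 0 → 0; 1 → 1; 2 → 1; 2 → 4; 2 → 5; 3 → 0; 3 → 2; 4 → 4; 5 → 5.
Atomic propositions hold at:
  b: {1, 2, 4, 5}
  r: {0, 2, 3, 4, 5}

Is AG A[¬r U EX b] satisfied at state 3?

No

Sat(¬r) = {1}
Sat(EX b) = {s : some successor in {1, 2, 4, 5}} = {1, 2, 3, 4, 5}
A[¬r U EX b]: least fixpoint, start Z0 = Sat(EX b) = {1, 2, 3, 4, 5}, add states in Sat(¬r) with every successor in Z. Already a fixed point.
Sat(A[¬r U EX b]) = {1, 2, 3, 4, 5}
AG A[¬r U EX b]: greatest fixpoint, start Z0 = {1, 2, 3, 4, 5}, keep only states in Sat with every successor in Z. Z1 = {1, 2, 4, 5}; fixed.
Sat(AG A[¬r U EX b]) = {1, 2, 4, 5}
3 ∉ Sat(AG A[¬r U EX b]) = {1, 2, 4, 5}, so the formula does not hold at 3.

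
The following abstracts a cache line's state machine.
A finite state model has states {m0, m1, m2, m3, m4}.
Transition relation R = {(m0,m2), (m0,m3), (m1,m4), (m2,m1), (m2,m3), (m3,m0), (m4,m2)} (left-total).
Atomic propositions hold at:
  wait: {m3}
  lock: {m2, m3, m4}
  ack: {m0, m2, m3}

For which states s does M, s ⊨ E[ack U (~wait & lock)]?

{m0, m2, m3, m4}

Sat(~wait) = {m0, m1, m2, m4}
Sat(~wait & lock) = {m2, m4}
E[ack U (~wait & lock)]: least fixpoint, start Z0 = Sat((~wait & lock)) = {m2, m4}, add states in Sat(ack) with some successor in Z. Z1 = {m0, m2, m4}; Z2 = {m0, m2, m3, m4}; fixed.
Sat(E[ack U (~wait & lock)]) = {m0, m2, m3, m4}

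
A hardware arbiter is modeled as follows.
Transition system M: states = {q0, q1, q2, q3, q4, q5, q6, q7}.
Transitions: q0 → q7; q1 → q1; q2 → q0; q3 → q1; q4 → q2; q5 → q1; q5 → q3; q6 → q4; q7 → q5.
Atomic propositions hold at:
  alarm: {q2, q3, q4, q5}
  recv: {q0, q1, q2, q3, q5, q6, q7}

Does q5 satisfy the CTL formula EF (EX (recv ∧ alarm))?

Sat(recv ∧ alarm) = {q2, q3, q5}
Sat(EX (recv ∧ alarm)) = {s : some successor in {q2, q3, q5}} = {q4, q5, q7}
EF (EX (recv ∧ alarm)): least fixpoint, start Z0 = {q4, q5, q7}, add states with some successor in Z. Z1 = {q0, q4, q5, q6, q7}; Z2 = {q0, q2, q4, q5, q6, q7}; fixed.
Sat(EF (EX (recv ∧ alarm))) = {q0, q2, q4, q5, q6, q7}
q5 ∈ Sat(EF (EX (recv ∧ alarm))) = {q0, q2, q4, q5, q6, q7}, so the formula holds at q5.

Yes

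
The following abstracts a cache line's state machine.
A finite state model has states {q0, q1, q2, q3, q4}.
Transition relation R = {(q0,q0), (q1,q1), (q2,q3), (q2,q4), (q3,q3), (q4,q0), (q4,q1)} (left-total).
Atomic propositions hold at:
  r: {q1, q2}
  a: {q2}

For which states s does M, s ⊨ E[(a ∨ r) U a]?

Sat(a ∨ r) = {q1, q2}
E[(a ∨ r) U a]: least fixpoint, start Z0 = Sat(a) = {q2}, add states in Sat(a ∨ r) with some successor in Z. Already a fixed point.
Sat(E[(a ∨ r) U a]) = {q2}

{q2}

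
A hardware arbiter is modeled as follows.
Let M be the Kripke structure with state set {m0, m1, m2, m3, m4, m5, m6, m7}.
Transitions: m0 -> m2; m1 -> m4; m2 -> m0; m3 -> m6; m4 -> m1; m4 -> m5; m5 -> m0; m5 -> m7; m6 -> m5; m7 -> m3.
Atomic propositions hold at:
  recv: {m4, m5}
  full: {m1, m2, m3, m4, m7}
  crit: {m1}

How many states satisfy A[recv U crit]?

A[recv U crit]: least fixpoint, start Z0 = Sat(crit) = {m1}, add states in Sat(recv) with every successor in Z. Already a fixed point.
Sat(A[recv U crit]) = {m1}
|Sat(A[recv U crit])| = |{m1}| = 1.

1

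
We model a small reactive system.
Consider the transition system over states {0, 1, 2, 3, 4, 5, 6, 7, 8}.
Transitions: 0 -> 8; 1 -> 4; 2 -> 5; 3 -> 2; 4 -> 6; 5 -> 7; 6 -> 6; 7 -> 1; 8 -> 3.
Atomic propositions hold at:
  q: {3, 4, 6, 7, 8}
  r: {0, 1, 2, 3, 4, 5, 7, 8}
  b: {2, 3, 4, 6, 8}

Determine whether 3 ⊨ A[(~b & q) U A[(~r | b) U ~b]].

Yes

Sat(~b) = {0, 1, 5, 7}
Sat(~b & q) = {7}
Sat(~r) = {6}
Sat(~r | b) = {2, 3, 4, 6, 8}
A[(~r | b) U ~b]: least fixpoint, start Z0 = Sat(~b) = {0, 1, 5, 7}, add states in Sat(~r | b) with every successor in Z. Z1 = {0, 1, 2, 5, 7}; Z2 = {0, 1, 2, 3, 5, 7}; Z3 = {0, 1, 2, 3, 5, 7, 8}; fixed.
Sat(A[(~r | b) U ~b]) = {0, 1, 2, 3, 5, 7, 8}
A[(~b & q) U A[(~r | b) U ~b]]: least fixpoint, start Z0 = Sat(A[(~r | b) U ~b]) = {0, 1, 2, 3, 5, 7, 8}, add states in Sat(~b & q) with every successor in Z. Already a fixed point.
Sat(A[(~b & q) U A[(~r | b) U ~b]]) = {0, 1, 2, 3, 5, 7, 8}
3 ∈ Sat(A[(~b & q) U A[(~r | b) U ~b]]) = {0, 1, 2, 3, 5, 7, 8}, so the formula holds at 3.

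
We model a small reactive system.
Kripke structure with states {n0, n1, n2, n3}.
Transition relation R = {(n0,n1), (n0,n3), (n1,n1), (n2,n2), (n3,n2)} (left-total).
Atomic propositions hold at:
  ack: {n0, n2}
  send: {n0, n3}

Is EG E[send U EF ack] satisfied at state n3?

EF ack: least fixpoint, start Z0 = {n0, n2}, add states with some successor in Z. Z1 = {n0, n2, n3}; fixed.
Sat(EF ack) = {n0, n2, n3}
E[send U EF ack]: least fixpoint, start Z0 = Sat(EF ack) = {n0, n2, n3}, add states in Sat(send) with some successor in Z. Already a fixed point.
Sat(E[send U EF ack]) = {n0, n2, n3}
EG E[send U EF ack]: greatest fixpoint, start Z0 = {n0, n2, n3}, keep only states in Sat with some successor in Z. Already a fixed point.
Sat(EG E[send U EF ack]) = {n0, n2, n3}
n3 ∈ Sat(EG E[send U EF ack]) = {n0, n2, n3}, so the formula holds at n3.

Yes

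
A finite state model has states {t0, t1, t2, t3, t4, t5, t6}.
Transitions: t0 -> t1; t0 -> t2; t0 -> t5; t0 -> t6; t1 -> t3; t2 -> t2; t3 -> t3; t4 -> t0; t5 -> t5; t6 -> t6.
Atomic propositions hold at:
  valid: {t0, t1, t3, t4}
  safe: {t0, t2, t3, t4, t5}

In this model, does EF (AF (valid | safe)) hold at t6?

Sat(valid | safe) = {t0, t1, t2, t3, t4, t5}
AF (valid | safe): least fixpoint, start Z0 = {t0, t1, t2, t3, t4, t5}, add states with every successor in Z. Already a fixed point.
Sat(AF (valid | safe)) = {t0, t1, t2, t3, t4, t5}
EF (AF (valid | safe)): least fixpoint, start Z0 = {t0, t1, t2, t3, t4, t5}, add states with some successor in Z. Already a fixed point.
Sat(EF (AF (valid | safe))) = {t0, t1, t2, t3, t4, t5}
t6 ∉ Sat(EF (AF (valid | safe))) = {t0, t1, t2, t3, t4, t5}, so the formula does not hold at t6.

No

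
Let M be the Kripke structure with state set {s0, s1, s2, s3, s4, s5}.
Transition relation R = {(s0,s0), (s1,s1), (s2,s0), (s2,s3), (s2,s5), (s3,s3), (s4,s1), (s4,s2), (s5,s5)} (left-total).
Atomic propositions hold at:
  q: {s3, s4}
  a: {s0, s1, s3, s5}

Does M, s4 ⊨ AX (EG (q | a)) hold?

Sat(q | a) = {s0, s1, s3, s4, s5}
EG (q | a): greatest fixpoint, start Z0 = {s0, s1, s3, s4, s5}, keep only states in Sat with some successor in Z. Already a fixed point.
Sat(EG (q | a)) = {s0, s1, s3, s4, s5}
Sat(AX (EG (q | a))) = {s : every successor in {s0, s1, s3, s4, s5}} = {s0, s1, s2, s3, s5}
s4 ∉ Sat(AX (EG (q | a))) = {s0, s1, s2, s3, s5}, so the formula does not hold at s4.

No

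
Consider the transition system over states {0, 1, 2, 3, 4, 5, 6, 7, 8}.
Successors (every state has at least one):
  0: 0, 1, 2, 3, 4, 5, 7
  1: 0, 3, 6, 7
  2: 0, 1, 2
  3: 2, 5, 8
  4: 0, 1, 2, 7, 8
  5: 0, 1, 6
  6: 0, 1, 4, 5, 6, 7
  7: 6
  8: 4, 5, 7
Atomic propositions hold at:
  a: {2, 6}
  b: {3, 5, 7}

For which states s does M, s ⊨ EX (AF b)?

AF b: least fixpoint, start Z0 = {3, 5, 7}, add states with every successor in Z. Already a fixed point.
Sat(AF b) = {3, 5, 7}
Sat(EX (AF b)) = {s : some successor in {3, 5, 7}} = {0, 1, 3, 4, 6, 8}

{0, 1, 3, 4, 6, 8}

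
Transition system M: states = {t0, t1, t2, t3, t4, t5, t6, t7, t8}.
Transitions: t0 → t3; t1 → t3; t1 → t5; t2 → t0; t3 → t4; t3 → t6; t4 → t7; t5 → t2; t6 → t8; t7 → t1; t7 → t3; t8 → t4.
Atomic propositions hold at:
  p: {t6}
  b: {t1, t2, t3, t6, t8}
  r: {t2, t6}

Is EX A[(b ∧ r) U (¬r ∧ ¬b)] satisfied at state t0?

No

Sat(b ∧ r) = {t2, t6}
Sat(¬r) = {t0, t1, t3, t4, t5, t7, t8}
Sat(¬b) = {t0, t4, t5, t7}
Sat(¬r ∧ ¬b) = {t0, t4, t5, t7}
A[(b ∧ r) U (¬r ∧ ¬b)]: least fixpoint, start Z0 = Sat((¬r ∧ ¬b)) = {t0, t4, t5, t7}, add states in Sat(b ∧ r) with every successor in Z. Z1 = {t0, t2, t4, t5, t7}; fixed.
Sat(A[(b ∧ r) U (¬r ∧ ¬b)]) = {t0, t2, t4, t5, t7}
Sat(EX A[(b ∧ r) U (¬r ∧ ¬b)]) = {s : some successor in {t0, t2, t4, t5, t7}} = {t1, t2, t3, t4, t5, t8}
t0 ∉ Sat(EX A[(b ∧ r) U (¬r ∧ ¬b)]) = {t1, t2, t3, t4, t5, t8}, so the formula does not hold at t0.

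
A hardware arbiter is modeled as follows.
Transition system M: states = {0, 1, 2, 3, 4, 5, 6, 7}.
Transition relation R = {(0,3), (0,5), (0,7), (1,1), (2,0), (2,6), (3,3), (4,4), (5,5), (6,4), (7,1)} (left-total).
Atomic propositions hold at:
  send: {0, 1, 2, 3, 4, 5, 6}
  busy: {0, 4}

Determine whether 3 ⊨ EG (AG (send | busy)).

Yes

Sat(send | busy) = {0, 1, 2, 3, 4, 5, 6}
AG (send | busy): greatest fixpoint, start Z0 = {0, 1, 2, 3, 4, 5, 6}, keep only states in Sat with every successor in Z. Z1 = {1, 2, 3, 4, 5, 6}; Z2 = {1, 3, 4, 5, 6}; fixed.
Sat(AG (send | busy)) = {1, 3, 4, 5, 6}
EG (AG (send | busy)): greatest fixpoint, start Z0 = {1, 3, 4, 5, 6}, keep only states in Sat with some successor in Z. Already a fixed point.
Sat(EG (AG (send | busy))) = {1, 3, 4, 5, 6}
3 ∈ Sat(EG (AG (send | busy))) = {1, 3, 4, 5, 6}, so the formula holds at 3.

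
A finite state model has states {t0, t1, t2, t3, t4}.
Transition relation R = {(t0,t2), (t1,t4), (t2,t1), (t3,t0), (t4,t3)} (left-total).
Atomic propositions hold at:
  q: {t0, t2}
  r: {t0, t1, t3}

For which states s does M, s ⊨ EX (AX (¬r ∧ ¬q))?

Sat(¬r) = {t2, t4}
Sat(¬q) = {t1, t3, t4}
Sat(¬r ∧ ¬q) = {t4}
Sat(AX (¬r ∧ ¬q)) = {s : every successor in {t4}} = {t1}
Sat(EX (AX (¬r ∧ ¬q))) = {s : some successor in {t1}} = {t2}

{t2}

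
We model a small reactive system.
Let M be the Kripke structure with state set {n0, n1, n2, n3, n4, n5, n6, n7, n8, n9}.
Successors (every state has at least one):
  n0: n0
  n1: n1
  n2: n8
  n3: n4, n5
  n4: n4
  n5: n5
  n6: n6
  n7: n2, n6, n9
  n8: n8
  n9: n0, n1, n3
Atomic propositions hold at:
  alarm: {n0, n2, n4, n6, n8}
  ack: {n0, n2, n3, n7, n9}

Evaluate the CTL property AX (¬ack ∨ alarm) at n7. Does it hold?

No

Sat(¬ack) = {n1, n4, n5, n6, n8}
Sat(¬ack ∨ alarm) = {n0, n1, n2, n4, n5, n6, n8}
Sat(AX (¬ack ∨ alarm)) = {s : every successor in {n0, n1, n2, n4, n5, n6, n8}} = {n0, n1, n2, n3, n4, n5, n6, n8}
n7 ∉ Sat(AX (¬ack ∨ alarm)) = {n0, n1, n2, n3, n4, n5, n6, n8}, so the formula does not hold at n7.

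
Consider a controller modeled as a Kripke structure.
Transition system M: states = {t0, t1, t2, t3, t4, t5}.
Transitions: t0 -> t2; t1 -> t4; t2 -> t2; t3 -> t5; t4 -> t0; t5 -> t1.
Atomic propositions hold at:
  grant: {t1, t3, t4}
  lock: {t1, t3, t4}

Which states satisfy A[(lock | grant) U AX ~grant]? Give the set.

Sat(lock | grant) = {t1, t3, t4}
Sat(~grant) = {t0, t2, t5}
Sat(AX ~grant) = {s : every successor in {t0, t2, t5}} = {t0, t2, t3, t4}
A[(lock | grant) U AX ~grant]: least fixpoint, start Z0 = Sat(AX ~grant) = {t0, t2, t3, t4}, add states in Sat(lock | grant) with every successor in Z. Z1 = {t0, t1, t2, t3, t4}; fixed.
Sat(A[(lock | grant) U AX ~grant]) = {t0, t1, t2, t3, t4}

{t0, t1, t2, t3, t4}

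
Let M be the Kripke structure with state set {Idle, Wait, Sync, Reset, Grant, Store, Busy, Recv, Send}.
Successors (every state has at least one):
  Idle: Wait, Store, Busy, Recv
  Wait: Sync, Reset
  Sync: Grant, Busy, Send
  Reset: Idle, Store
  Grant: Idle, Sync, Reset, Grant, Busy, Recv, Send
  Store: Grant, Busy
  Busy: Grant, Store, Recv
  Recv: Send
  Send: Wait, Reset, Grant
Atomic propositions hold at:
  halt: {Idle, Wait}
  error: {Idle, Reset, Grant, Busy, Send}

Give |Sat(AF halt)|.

AF halt: least fixpoint, start Z0 = {Idle, Wait}, add states with every successor in Z. Already a fixed point.
Sat(AF halt) = {Idle, Wait}
|Sat(AF halt)| = |{Idle, Wait}| = 2.

2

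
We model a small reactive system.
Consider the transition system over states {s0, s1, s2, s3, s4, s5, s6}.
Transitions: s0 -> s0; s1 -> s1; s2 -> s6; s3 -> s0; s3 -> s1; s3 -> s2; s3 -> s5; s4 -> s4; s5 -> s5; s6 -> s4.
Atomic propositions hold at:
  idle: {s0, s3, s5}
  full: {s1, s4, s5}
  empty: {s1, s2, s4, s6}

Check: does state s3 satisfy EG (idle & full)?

No

Sat(idle & full) = {s5}
EG (idle & full): greatest fixpoint, start Z0 = {s5}, keep only states in Sat with some successor in Z. Already a fixed point.
Sat(EG (idle & full)) = {s5}
s3 ∉ Sat(EG (idle & full)) = {s5}, so the formula does not hold at s3.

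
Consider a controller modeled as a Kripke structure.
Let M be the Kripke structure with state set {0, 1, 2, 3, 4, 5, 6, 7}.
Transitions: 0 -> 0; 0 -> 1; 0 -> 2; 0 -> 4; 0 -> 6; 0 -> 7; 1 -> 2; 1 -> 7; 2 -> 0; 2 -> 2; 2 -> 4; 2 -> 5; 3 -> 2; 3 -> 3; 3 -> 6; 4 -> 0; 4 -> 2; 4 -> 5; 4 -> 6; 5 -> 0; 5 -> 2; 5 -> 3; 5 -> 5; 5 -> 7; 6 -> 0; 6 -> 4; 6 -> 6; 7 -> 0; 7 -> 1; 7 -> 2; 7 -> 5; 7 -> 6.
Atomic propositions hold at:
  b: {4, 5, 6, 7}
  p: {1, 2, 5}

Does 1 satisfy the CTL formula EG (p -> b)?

Sat(p -> b) = {0, 3, 4, 5, 6, 7}
EG (p -> b): greatest fixpoint, start Z0 = {0, 3, 4, 5, 6, 7}, keep only states in Sat with some successor in Z. Already a fixed point.
Sat(EG (p -> b)) = {0, 3, 4, 5, 6, 7}
1 ∉ Sat(EG (p -> b)) = {0, 3, 4, 5, 6, 7}, so the formula does not hold at 1.

No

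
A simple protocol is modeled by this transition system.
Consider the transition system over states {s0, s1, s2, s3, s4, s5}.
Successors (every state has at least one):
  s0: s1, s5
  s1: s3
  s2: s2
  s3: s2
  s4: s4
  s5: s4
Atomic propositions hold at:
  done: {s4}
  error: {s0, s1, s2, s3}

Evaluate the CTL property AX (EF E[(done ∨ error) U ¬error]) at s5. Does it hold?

Sat(done ∨ error) = {s0, s1, s2, s3, s4}
Sat(¬error) = {s4, s5}
E[(done ∨ error) U ¬error]: least fixpoint, start Z0 = Sat(¬error) = {s4, s5}, add states in Sat(done ∨ error) with some successor in Z. Z1 = {s0, s4, s5}; fixed.
Sat(E[(done ∨ error) U ¬error]) = {s0, s4, s5}
EF E[(done ∨ error) U ¬error]: least fixpoint, start Z0 = {s0, s4, s5}, add states with some successor in Z. Already a fixed point.
Sat(EF E[(done ∨ error) U ¬error]) = {s0, s4, s5}
Sat(AX (EF E[(done ∨ error) U ¬error])) = {s : every successor in {s0, s4, s5}} = {s4, s5}
s5 ∈ Sat(AX (EF E[(done ∨ error) U ¬error])) = {s4, s5}, so the formula holds at s5.

Yes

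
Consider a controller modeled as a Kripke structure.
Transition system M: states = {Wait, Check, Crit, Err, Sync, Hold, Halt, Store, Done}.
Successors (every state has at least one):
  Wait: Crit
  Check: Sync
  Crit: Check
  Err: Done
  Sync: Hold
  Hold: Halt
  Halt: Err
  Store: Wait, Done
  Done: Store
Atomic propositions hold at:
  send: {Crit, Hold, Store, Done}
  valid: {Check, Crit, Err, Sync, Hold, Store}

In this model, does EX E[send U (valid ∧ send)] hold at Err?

Sat(valid ∧ send) = {Crit, Hold, Store}
E[send U (valid ∧ send)]: least fixpoint, start Z0 = Sat((valid ∧ send)) = {Crit, Hold, Store}, add states in Sat(send) with some successor in Z. Z1 = {Crit, Hold, Store, Done}; fixed.
Sat(E[send U (valid ∧ send)]) = {Crit, Hold, Store, Done}
Sat(EX E[send U (valid ∧ send)]) = {s : some successor in {Crit, Hold, Store, Done}} = {Wait, Err, Sync, Store, Done}
Err ∈ Sat(EX E[send U (valid ∧ send)]) = {Wait, Err, Sync, Store, Done}, so the formula holds at Err.

Yes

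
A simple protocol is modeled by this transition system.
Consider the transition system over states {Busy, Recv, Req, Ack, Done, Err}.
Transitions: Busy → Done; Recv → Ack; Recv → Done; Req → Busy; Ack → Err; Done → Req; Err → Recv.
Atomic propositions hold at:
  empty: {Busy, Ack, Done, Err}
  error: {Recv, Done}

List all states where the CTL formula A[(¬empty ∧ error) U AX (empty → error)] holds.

{Busy, Done, Err}

Sat(¬empty) = {Recv, Req}
Sat(¬empty ∧ error) = {Recv}
Sat(empty → error) = {Recv, Req, Done}
Sat(AX (empty → error)) = {s : every successor in {Recv, Req, Done}} = {Busy, Done, Err}
A[(¬empty ∧ error) U AX (empty → error)]: least fixpoint, start Z0 = Sat(AX (empty → error)) = {Busy, Done, Err}, add states in Sat(¬empty ∧ error) with every successor in Z. Already a fixed point.
Sat(A[(¬empty ∧ error) U AX (empty → error)]) = {Busy, Done, Err}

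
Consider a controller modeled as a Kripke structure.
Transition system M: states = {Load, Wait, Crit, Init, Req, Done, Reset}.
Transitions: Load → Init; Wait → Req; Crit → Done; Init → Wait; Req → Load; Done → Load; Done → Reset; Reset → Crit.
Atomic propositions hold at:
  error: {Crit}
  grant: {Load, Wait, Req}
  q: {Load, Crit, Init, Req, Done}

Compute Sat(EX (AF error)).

AF error: least fixpoint, start Z0 = {Crit}, add states with every successor in Z. Z1 = {Crit, Reset}; fixed.
Sat(AF error) = {Crit, Reset}
Sat(EX (AF error)) = {s : some successor in {Crit, Reset}} = {Done, Reset}

{Done, Reset}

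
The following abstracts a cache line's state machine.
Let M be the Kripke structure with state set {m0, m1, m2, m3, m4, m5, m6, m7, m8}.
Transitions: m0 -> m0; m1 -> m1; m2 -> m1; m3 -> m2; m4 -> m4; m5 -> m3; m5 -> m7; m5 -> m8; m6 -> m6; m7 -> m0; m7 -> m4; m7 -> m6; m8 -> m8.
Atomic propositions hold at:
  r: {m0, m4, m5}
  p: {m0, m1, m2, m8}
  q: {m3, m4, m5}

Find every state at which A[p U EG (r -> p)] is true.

{m0, m1, m2, m3, m6, m7, m8}

Sat(r -> p) = {m0, m1, m2, m3, m6, m7, m8}
EG (r -> p): greatest fixpoint, start Z0 = {m0, m1, m2, m3, m6, m7, m8}, keep only states in Sat with some successor in Z. Already a fixed point.
Sat(EG (r -> p)) = {m0, m1, m2, m3, m6, m7, m8}
A[p U EG (r -> p)]: least fixpoint, start Z0 = Sat(EG (r -> p)) = {m0, m1, m2, m3, m6, m7, m8}, add states in Sat(p) with every successor in Z. Already a fixed point.
Sat(A[p U EG (r -> p)]) = {m0, m1, m2, m3, m6, m7, m8}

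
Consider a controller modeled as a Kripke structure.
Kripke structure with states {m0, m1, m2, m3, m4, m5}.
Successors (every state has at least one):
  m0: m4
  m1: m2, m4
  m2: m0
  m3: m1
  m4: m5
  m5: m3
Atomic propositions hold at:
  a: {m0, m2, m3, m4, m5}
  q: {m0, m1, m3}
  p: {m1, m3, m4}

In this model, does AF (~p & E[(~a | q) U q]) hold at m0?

Yes

Sat(~p) = {m0, m2, m5}
Sat(~a) = {m1}
Sat(~a | q) = {m0, m1, m3}
E[(~a | q) U q]: least fixpoint, start Z0 = Sat(q) = {m0, m1, m3}, add states in Sat(~a | q) with some successor in Z. Already a fixed point.
Sat(E[(~a | q) U q]) = {m0, m1, m3}
Sat(~p & E[(~a | q) U q]) = {m0}
AF (~p & E[(~a | q) U q]): least fixpoint, start Z0 = {m0}, add states with every successor in Z. Z1 = {m0, m2}; fixed.
Sat(AF (~p & E[(~a | q) U q])) = {m0, m2}
m0 ∈ Sat(AF (~p & E[(~a | q) U q])) = {m0, m2}, so the formula holds at m0.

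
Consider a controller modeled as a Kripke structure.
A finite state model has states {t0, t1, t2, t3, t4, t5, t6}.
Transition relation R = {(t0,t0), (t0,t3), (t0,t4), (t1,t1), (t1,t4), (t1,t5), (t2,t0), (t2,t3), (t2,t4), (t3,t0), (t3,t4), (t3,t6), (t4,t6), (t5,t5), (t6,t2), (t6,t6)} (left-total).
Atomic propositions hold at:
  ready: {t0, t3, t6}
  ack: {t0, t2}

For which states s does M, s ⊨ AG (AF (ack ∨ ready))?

Sat(ack ∨ ready) = {t0, t2, t3, t6}
AF (ack ∨ ready): least fixpoint, start Z0 = {t0, t2, t3, t6}, add states with every successor in Z. Z1 = {t0, t2, t3, t4, t6}; fixed.
Sat(AF (ack ∨ ready)) = {t0, t2, t3, t4, t6}
AG (AF (ack ∨ ready)): greatest fixpoint, start Z0 = {t0, t2, t3, t4, t6}, keep only states in Sat with every successor in Z. Already a fixed point.
Sat(AG (AF (ack ∨ ready))) = {t0, t2, t3, t4, t6}

{t0, t2, t3, t4, t6}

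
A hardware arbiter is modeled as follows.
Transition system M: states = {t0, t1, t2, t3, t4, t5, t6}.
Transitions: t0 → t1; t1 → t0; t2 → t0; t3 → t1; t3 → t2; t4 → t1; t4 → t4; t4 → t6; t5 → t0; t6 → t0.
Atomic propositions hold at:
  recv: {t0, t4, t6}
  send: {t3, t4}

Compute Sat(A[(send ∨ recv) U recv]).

{t0, t4, t6}

Sat(send ∨ recv) = {t0, t3, t4, t6}
A[(send ∨ recv) U recv]: least fixpoint, start Z0 = Sat(recv) = {t0, t4, t6}, add states in Sat(send ∨ recv) with every successor in Z. Already a fixed point.
Sat(A[(send ∨ recv) U recv]) = {t0, t4, t6}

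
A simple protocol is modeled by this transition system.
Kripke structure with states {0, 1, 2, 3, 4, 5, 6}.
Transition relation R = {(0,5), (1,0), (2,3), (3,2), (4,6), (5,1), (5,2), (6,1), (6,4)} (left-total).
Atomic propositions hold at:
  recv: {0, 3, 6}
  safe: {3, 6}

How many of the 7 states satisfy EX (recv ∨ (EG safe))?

3

EG safe: greatest fixpoint, start Z0 = {3, 6}, keep only states in Sat with some successor in Z. Z1 = ∅; fixed.
Sat(EG safe) = ∅
Sat(recv ∨ (EG safe)) = {0, 3, 6}
Sat(EX (recv ∨ (EG safe))) = {s : some successor in {0, 3, 6}} = {1, 2, 4}
|Sat(EX (recv ∨ (EG safe)))| = |{1, 2, 4}| = 3.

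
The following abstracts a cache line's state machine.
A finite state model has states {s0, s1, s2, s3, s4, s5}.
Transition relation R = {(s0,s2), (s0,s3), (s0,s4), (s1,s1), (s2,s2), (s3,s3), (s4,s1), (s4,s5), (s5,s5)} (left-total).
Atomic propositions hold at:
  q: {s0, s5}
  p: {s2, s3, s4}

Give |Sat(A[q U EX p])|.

Sat(EX p) = {s : some successor in {s2, s3, s4}} = {s0, s2, s3}
A[q U EX p]: least fixpoint, start Z0 = Sat(EX p) = {s0, s2, s3}, add states in Sat(q) with every successor in Z. Already a fixed point.
Sat(A[q U EX p]) = {s0, s2, s3}
|Sat(A[q U EX p])| = |{s0, s2, s3}| = 3.

3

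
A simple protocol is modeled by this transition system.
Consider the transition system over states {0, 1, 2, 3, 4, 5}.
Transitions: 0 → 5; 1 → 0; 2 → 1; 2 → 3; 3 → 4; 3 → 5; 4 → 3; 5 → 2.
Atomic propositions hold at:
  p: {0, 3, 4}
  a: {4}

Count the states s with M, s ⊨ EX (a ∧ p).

1

Sat(a ∧ p) = {4}
Sat(EX (a ∧ p)) = {s : some successor in {4}} = {3}
|Sat(EX (a ∧ p))| = |{3}| = 1.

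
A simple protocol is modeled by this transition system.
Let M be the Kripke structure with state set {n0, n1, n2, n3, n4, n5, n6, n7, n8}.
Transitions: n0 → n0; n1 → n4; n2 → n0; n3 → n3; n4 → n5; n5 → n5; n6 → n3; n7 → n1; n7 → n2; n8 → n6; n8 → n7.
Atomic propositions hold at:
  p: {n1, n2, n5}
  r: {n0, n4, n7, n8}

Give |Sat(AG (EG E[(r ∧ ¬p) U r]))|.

1

Sat(¬p) = {n0, n3, n4, n6, n7, n8}
Sat(r ∧ ¬p) = {n0, n4, n7, n8}
E[(r ∧ ¬p) U r]: least fixpoint, start Z0 = Sat(r) = {n0, n4, n7, n8}, add states in Sat(r ∧ ¬p) with some successor in Z. Already a fixed point.
Sat(E[(r ∧ ¬p) U r]) = {n0, n4, n7, n8}
EG E[(r ∧ ¬p) U r]: greatest fixpoint, start Z0 = {n0, n4, n7, n8}, keep only states in Sat with some successor in Z. Z1 = {n0, n8}; Z2 = {n0}; fixed.
Sat(EG E[(r ∧ ¬p) U r]) = {n0}
AG (EG E[(r ∧ ¬p) U r]): greatest fixpoint, start Z0 = {n0}, keep only states in Sat with every successor in Z. Already a fixed point.
Sat(AG (EG E[(r ∧ ¬p) U r])) = {n0}
|Sat(AG (EG E[(r ∧ ¬p) U r]))| = |{n0}| = 1.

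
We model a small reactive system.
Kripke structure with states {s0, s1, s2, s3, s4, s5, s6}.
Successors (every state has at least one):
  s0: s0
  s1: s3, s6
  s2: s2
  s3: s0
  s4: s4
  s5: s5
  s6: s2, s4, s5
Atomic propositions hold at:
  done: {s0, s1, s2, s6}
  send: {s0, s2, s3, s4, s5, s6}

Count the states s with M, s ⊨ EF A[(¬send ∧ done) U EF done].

5

Sat(¬send) = {s1}
Sat(¬send ∧ done) = {s1}
EF done: least fixpoint, start Z0 = {s0, s1, s2, s6}, add states with some successor in Z. Z1 = {s0, s1, s2, s3, s6}; fixed.
Sat(EF done) = {s0, s1, s2, s3, s6}
A[(¬send ∧ done) U EF done]: least fixpoint, start Z0 = Sat(EF done) = {s0, s1, s2, s3, s6}, add states in Sat(¬send ∧ done) with every successor in Z. Already a fixed point.
Sat(A[(¬send ∧ done) U EF done]) = {s0, s1, s2, s3, s6}
EF A[(¬send ∧ done) U EF done]: least fixpoint, start Z0 = {s0, s1, s2, s3, s6}, add states with some successor in Z. Already a fixed point.
Sat(EF A[(¬send ∧ done) U EF done]) = {s0, s1, s2, s3, s6}
|Sat(EF A[(¬send ∧ done) U EF done])| = |{s0, s1, s2, s3, s6}| = 5.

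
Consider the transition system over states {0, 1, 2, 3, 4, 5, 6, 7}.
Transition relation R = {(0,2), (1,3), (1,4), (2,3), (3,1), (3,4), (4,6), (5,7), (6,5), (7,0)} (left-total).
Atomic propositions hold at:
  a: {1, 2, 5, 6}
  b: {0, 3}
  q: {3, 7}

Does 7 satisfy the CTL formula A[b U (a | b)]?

No

Sat(a | b) = {0, 1, 2, 3, 5, 6}
A[b U (a | b)]: least fixpoint, start Z0 = Sat((a | b)) = {0, 1, 2, 3, 5, 6}, add states in Sat(b) with every successor in Z. Already a fixed point.
Sat(A[b U (a | b)]) = {0, 1, 2, 3, 5, 6}
7 ∉ Sat(A[b U (a | b)]) = {0, 1, 2, 3, 5, 6}, so the formula does not hold at 7.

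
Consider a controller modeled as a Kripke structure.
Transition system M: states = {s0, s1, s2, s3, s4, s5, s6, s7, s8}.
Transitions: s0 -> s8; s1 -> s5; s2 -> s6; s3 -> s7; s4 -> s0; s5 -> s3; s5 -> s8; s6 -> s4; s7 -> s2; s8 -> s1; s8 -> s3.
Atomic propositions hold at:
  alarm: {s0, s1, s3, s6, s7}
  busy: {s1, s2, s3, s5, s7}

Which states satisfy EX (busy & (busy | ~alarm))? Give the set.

Sat(~alarm) = {s2, s4, s5, s8}
Sat(busy | ~alarm) = {s1, s2, s3, s4, s5, s7, s8}
Sat(busy & (busy | ~alarm)) = {s1, s2, s3, s5, s7}
Sat(EX (busy & (busy | ~alarm))) = {s : some successor in {s1, s2, s3, s5, s7}} = {s1, s3, s5, s7, s8}

{s1, s3, s5, s7, s8}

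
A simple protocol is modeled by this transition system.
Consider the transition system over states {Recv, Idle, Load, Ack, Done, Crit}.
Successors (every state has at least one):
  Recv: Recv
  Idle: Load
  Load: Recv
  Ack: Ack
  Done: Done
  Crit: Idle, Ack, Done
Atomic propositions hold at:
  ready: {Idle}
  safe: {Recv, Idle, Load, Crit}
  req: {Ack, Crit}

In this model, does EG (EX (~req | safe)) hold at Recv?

Sat(~req) = {Recv, Idle, Load, Done}
Sat(~req | safe) = {Recv, Idle, Load, Done, Crit}
Sat(EX (~req | safe)) = {s : some successor in {Recv, Idle, Load, Done, Crit}} = {Recv, Idle, Load, Done, Crit}
EG (EX (~req | safe)): greatest fixpoint, start Z0 = {Recv, Idle, Load, Done, Crit}, keep only states in Sat with some successor in Z. Already a fixed point.
Sat(EG (EX (~req | safe))) = {Recv, Idle, Load, Done, Crit}
Recv ∈ Sat(EG (EX (~req | safe))) = {Recv, Idle, Load, Done, Crit}, so the formula holds at Recv.

Yes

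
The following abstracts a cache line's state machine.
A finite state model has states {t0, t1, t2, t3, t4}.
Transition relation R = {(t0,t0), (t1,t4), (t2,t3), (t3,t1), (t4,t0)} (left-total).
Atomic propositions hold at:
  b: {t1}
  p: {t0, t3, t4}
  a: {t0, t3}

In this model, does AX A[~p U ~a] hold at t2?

No

Sat(~p) = {t1, t2}
Sat(~a) = {t1, t2, t4}
A[~p U ~a]: least fixpoint, start Z0 = Sat(~a) = {t1, t2, t4}, add states in Sat(~p) with every successor in Z. Already a fixed point.
Sat(A[~p U ~a]) = {t1, t2, t4}
Sat(AX A[~p U ~a]) = {s : every successor in {t1, t2, t4}} = {t1, t3}
t2 ∉ Sat(AX A[~p U ~a]) = {t1, t3}, so the formula does not hold at t2.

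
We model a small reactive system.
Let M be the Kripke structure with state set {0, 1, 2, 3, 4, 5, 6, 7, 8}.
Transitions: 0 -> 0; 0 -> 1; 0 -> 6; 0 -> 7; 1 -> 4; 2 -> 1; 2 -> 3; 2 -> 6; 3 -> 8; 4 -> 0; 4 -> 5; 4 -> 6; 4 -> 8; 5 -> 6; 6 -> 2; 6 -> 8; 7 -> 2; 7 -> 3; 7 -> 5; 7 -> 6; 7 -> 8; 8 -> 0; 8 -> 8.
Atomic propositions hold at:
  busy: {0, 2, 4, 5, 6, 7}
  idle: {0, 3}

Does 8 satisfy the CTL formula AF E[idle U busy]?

E[idle U busy]: least fixpoint, start Z0 = Sat(busy) = {0, 2, 4, 5, 6, 7}, add states in Sat(idle) with some successor in Z. Already a fixed point.
Sat(E[idle U busy]) = {0, 2, 4, 5, 6, 7}
AF E[idle U busy]: least fixpoint, start Z0 = {0, 2, 4, 5, 6, 7}, add states with every successor in Z. Z1 = {0, 1, 2, 4, 5, 6, 7}; fixed.
Sat(AF E[idle U busy]) = {0, 1, 2, 4, 5, 6, 7}
8 ∉ Sat(AF E[idle U busy]) = {0, 1, 2, 4, 5, 6, 7}, so the formula does not hold at 8.

No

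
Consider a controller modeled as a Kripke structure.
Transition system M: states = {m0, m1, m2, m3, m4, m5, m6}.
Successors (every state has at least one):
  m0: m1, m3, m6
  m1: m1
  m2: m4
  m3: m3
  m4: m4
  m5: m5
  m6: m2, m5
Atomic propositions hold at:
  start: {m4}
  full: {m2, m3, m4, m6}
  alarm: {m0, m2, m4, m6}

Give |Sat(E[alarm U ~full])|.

Sat(~full) = {m0, m1, m5}
E[alarm U ~full]: least fixpoint, start Z0 = Sat(~full) = {m0, m1, m5}, add states in Sat(alarm) with some successor in Z. Z1 = {m0, m1, m5, m6}; fixed.
Sat(E[alarm U ~full]) = {m0, m1, m5, m6}
|Sat(E[alarm U ~full])| = |{m0, m1, m5, m6}| = 4.

4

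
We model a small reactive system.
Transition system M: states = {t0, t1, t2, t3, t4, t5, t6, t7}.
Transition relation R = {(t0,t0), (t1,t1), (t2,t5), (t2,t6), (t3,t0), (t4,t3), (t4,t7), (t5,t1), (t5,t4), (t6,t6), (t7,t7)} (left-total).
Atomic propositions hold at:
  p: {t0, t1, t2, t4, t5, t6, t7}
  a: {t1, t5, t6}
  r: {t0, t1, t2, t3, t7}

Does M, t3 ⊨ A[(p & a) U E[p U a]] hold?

Sat(p & a) = {t1, t5, t6}
E[p U a]: least fixpoint, start Z0 = Sat(a) = {t1, t5, t6}, add states in Sat(p) with some successor in Z. Z1 = {t1, t2, t5, t6}; fixed.
Sat(E[p U a]) = {t1, t2, t5, t6}
A[(p & a) U E[p U a]]: least fixpoint, start Z0 = Sat(E[p U a]) = {t1, t2, t5, t6}, add states in Sat(p & a) with every successor in Z. Already a fixed point.
Sat(A[(p & a) U E[p U a]]) = {t1, t2, t5, t6}
t3 ∉ Sat(A[(p & a) U E[p U a]]) = {t1, t2, t5, t6}, so the formula does not hold at t3.

No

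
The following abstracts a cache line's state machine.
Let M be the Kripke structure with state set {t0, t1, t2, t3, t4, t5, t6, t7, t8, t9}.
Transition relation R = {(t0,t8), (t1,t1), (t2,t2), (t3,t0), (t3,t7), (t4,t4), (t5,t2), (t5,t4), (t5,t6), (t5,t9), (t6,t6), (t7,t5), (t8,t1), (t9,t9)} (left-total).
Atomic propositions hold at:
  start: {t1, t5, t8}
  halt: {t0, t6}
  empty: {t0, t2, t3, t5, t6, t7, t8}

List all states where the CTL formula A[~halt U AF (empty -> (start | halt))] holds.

Sat(~halt) = {t1, t2, t3, t4, t5, t7, t8, t9}
Sat(start | halt) = {t0, t1, t5, t6, t8}
Sat(empty -> (start | halt)) = {t0, t1, t4, t5, t6, t8, t9}
AF (empty -> (start | halt)): least fixpoint, start Z0 = {t0, t1, t4, t5, t6, t8, t9}, add states with every successor in Z. Z1 = {t0, t1, t4, t5, t6, t7, t8, t9}; Z2 = {t0, t1, t3, t4, t5, t6, t7, t8, t9}; fixed.
Sat(AF (empty -> (start | halt))) = {t0, t1, t3, t4, t5, t6, t7, t8, t9}
A[~halt U AF (empty -> (start | halt))]: least fixpoint, start Z0 = Sat(AF (empty -> (start | halt))) = {t0, t1, t3, t4, t5, t6, t7, t8, t9}, add states in Sat(~halt) with every successor in Z. Already a fixed point.
Sat(A[~halt U AF (empty -> (start | halt))]) = {t0, t1, t3, t4, t5, t6, t7, t8, t9}

{t0, t1, t3, t4, t5, t6, t7, t8, t9}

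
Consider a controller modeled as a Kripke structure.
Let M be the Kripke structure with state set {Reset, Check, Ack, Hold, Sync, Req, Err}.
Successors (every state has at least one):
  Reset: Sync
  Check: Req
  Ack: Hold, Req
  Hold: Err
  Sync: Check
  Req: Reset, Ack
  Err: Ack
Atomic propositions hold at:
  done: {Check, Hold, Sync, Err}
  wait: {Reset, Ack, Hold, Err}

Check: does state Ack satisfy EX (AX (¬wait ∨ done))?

Sat(¬wait) = {Check, Sync, Req}
Sat(¬wait ∨ done) = {Check, Hold, Sync, Req, Err}
Sat(AX (¬wait ∨ done)) = {s : every successor in {Check, Hold, Sync, Req, Err}} = {Reset, Check, Ack, Hold, Sync}
Sat(EX (AX (¬wait ∨ done))) = {s : some successor in {Reset, Check, Ack, Hold, Sync}} = {Reset, Ack, Sync, Req, Err}
Ack ∈ Sat(EX (AX (¬wait ∨ done))) = {Reset, Ack, Sync, Req, Err}, so the formula holds at Ack.

Yes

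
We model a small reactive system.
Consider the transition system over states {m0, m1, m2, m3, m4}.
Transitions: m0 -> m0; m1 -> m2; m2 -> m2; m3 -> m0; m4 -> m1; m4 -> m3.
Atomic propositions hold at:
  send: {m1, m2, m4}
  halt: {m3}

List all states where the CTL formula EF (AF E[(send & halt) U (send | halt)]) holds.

Sat(send & halt) = ∅
Sat(send | halt) = {m1, m2, m3, m4}
E[(send & halt) U (send | halt)]: least fixpoint, start Z0 = Sat((send | halt)) = {m1, m2, m3, m4}, add states in Sat(send & halt) with some successor in Z. Already a fixed point.
Sat(E[(send & halt) U (send | halt)]) = {m1, m2, m3, m4}
AF E[(send & halt) U (send | halt)]: least fixpoint, start Z0 = {m1, m2, m3, m4}, add states with every successor in Z. Already a fixed point.
Sat(AF E[(send & halt) U (send | halt)]) = {m1, m2, m3, m4}
EF (AF E[(send & halt) U (send | halt)]): least fixpoint, start Z0 = {m1, m2, m3, m4}, add states with some successor in Z. Already a fixed point.
Sat(EF (AF E[(send & halt) U (send | halt)])) = {m1, m2, m3, m4}

{m1, m2, m3, m4}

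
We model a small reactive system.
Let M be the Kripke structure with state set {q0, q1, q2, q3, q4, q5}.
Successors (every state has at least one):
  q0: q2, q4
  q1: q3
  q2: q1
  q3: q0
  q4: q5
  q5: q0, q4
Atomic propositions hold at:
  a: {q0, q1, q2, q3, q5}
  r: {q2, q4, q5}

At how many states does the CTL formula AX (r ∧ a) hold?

1

Sat(r ∧ a) = {q2, q5}
Sat(AX (r ∧ a)) = {s : every successor in {q2, q5}} = {q4}
|Sat(AX (r ∧ a))| = |{q4}| = 1.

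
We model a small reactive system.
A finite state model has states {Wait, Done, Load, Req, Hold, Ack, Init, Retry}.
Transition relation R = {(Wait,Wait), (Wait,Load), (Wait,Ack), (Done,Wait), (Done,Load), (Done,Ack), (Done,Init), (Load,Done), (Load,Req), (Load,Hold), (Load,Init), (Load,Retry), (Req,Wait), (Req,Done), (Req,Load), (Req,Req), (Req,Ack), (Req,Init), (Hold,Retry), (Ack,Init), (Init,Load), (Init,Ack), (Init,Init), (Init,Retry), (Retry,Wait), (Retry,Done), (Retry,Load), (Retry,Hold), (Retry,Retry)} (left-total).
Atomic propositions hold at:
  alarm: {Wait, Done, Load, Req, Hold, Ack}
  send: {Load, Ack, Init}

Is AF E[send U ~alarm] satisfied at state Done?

No

Sat(~alarm) = {Init, Retry}
E[send U ~alarm]: least fixpoint, start Z0 = Sat(~alarm) = {Init, Retry}, add states in Sat(send) with some successor in Z. Z1 = {Load, Ack, Init, Retry}; fixed.
Sat(E[send U ~alarm]) = {Load, Ack, Init, Retry}
AF E[send U ~alarm]: least fixpoint, start Z0 = {Load, Ack, Init, Retry}, add states with every successor in Z. Z1 = {Load, Hold, Ack, Init, Retry}; fixed.
Sat(AF E[send U ~alarm]) = {Load, Hold, Ack, Init, Retry}
Done ∉ Sat(AF E[send U ~alarm]) = {Load, Hold, Ack, Init, Retry}, so the formula does not hold at Done.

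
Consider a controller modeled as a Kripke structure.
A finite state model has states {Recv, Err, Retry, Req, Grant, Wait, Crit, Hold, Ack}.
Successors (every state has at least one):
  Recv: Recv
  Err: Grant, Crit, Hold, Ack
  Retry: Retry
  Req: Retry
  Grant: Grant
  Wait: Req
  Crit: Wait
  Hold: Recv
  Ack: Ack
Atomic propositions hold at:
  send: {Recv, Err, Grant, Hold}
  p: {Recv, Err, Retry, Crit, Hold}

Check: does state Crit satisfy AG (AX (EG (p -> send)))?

No

Sat(p -> send) = {Recv, Err, Req, Grant, Wait, Hold, Ack}
EG (p -> send): greatest fixpoint, start Z0 = {Recv, Err, Req, Grant, Wait, Hold, Ack}, keep only states in Sat with some successor in Z. Z1 = {Recv, Err, Grant, Wait, Hold, Ack}; Z2 = {Recv, Err, Grant, Hold, Ack}; fixed.
Sat(EG (p -> send)) = {Recv, Err, Grant, Hold, Ack}
Sat(AX (EG (p -> send))) = {s : every successor in {Recv, Err, Grant, Hold, Ack}} = {Recv, Grant, Hold, Ack}
AG (AX (EG (p -> send))): greatest fixpoint, start Z0 = {Recv, Grant, Hold, Ack}, keep only states in Sat with every successor in Z. Already a fixed point.
Sat(AG (AX (EG (p -> send)))) = {Recv, Grant, Hold, Ack}
Crit ∉ Sat(AG (AX (EG (p -> send)))) = {Recv, Grant, Hold, Ack}, so the formula does not hold at Crit.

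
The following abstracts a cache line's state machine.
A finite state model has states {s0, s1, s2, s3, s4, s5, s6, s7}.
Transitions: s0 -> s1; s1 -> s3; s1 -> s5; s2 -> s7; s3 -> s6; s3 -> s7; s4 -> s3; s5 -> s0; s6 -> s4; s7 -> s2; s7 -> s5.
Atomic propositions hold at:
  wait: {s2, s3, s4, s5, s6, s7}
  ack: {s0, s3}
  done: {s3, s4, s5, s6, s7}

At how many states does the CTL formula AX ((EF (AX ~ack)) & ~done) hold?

2

Sat(~ack) = {s1, s2, s4, s5, s6, s7}
Sat(AX ~ack) = {s : every successor in {s1, s2, s4, s5, s6, s7}} = {s0, s2, s3, s6, s7}
EF (AX ~ack): least fixpoint, start Z0 = {s0, s2, s3, s6, s7}, add states with some successor in Z. Z1 = {s0, s1, s2, s3, s4, s5, s6, s7}; fixed.
Sat(EF (AX ~ack)) = {s0, s1, s2, s3, s4, s5, s6, s7}
Sat(~done) = {s0, s1, s2}
Sat((EF (AX ~ack)) & ~done) = {s0, s1, s2}
Sat(AX ((EF (AX ~ack)) & ~done)) = {s : every successor in {s0, s1, s2}} = {s0, s5}
|Sat(AX ((EF (AX ~ack)) & ~done))| = |{s0, s5}| = 2.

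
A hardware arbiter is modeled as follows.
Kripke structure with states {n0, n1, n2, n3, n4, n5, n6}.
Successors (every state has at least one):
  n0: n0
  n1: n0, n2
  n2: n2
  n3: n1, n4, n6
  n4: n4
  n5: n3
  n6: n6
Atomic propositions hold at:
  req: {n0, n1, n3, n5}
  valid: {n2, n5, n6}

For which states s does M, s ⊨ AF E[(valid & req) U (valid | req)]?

Sat(valid & req) = {n5}
Sat(valid | req) = {n0, n1, n2, n3, n5, n6}
E[(valid & req) U (valid | req)]: least fixpoint, start Z0 = Sat((valid | req)) = {n0, n1, n2, n3, n5, n6}, add states in Sat(valid & req) with some successor in Z. Already a fixed point.
Sat(E[(valid & req) U (valid | req)]) = {n0, n1, n2, n3, n5, n6}
AF E[(valid & req) U (valid | req)]: least fixpoint, start Z0 = {n0, n1, n2, n3, n5, n6}, add states with every successor in Z. Already a fixed point.
Sat(AF E[(valid & req) U (valid | req)]) = {n0, n1, n2, n3, n5, n6}

{n0, n1, n2, n3, n5, n6}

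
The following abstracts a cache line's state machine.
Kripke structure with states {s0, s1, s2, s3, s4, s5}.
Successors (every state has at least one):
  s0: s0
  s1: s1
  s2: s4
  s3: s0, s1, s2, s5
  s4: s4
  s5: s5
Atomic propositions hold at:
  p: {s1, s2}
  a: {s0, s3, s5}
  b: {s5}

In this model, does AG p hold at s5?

No

AG p: greatest fixpoint, start Z0 = {s1, s2}, keep only states in Sat with every successor in Z. Z1 = {s1}; fixed.
Sat(AG p) = {s1}
s5 ∉ Sat(AG p) = {s1}, so the formula does not hold at s5.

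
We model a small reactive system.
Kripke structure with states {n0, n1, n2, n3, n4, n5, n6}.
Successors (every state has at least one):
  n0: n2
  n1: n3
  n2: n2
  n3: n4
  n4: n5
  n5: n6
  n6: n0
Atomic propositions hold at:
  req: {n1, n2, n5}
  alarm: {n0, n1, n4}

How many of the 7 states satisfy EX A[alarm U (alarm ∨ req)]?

5

Sat(alarm ∨ req) = {n0, n1, n2, n4, n5}
A[alarm U (alarm ∨ req)]: least fixpoint, start Z0 = Sat((alarm ∨ req)) = {n0, n1, n2, n4, n5}, add states in Sat(alarm) with every successor in Z. Already a fixed point.
Sat(A[alarm U (alarm ∨ req)]) = {n0, n1, n2, n4, n5}
Sat(EX A[alarm U (alarm ∨ req)]) = {s : some successor in {n0, n1, n2, n4, n5}} = {n0, n2, n3, n4, n6}
|Sat(EX A[alarm U (alarm ∨ req)])| = |{n0, n2, n3, n4, n6}| = 5.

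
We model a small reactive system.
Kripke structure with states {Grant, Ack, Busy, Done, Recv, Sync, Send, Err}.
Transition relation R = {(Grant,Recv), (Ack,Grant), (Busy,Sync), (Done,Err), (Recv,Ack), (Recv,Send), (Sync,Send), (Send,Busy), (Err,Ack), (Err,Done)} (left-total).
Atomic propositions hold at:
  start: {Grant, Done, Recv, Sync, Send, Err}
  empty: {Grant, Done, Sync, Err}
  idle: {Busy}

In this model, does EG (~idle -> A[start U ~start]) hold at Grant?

Yes

Sat(~idle) = {Grant, Ack, Done, Recv, Sync, Send, Err}
Sat(~start) = {Ack, Busy}
A[start U ~start]: least fixpoint, start Z0 = Sat(~start) = {Ack, Busy}, add states in Sat(start) with every successor in Z. Z1 = {Ack, Busy, Send}; Z2 = {Ack, Busy, Recv, Sync, Send}; Z3 = {Grant, Ack, Busy, Recv, Sync, Send}; fixed.
Sat(A[start U ~start]) = {Grant, Ack, Busy, Recv, Sync, Send}
Sat(~idle -> A[start U ~start]) = {Grant, Ack, Busy, Recv, Sync, Send}
EG (~idle -> A[start U ~start]): greatest fixpoint, start Z0 = {Grant, Ack, Busy, Recv, Sync, Send}, keep only states in Sat with some successor in Z. Already a fixed point.
Sat(EG (~idle -> A[start U ~start])) = {Grant, Ack, Busy, Recv, Sync, Send}
Grant ∈ Sat(EG (~idle -> A[start U ~start])) = {Grant, Ack, Busy, Recv, Sync, Send}, so the formula holds at Grant.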